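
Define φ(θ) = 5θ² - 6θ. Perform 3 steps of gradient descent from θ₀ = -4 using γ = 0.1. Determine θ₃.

φ′(θ) = 10θ - 6
θ₁ = -4 − 0.1·(-46) = 0.6
θ₂ = 0.6 − 0.1·0 = 0.6
θ₃ = 0.6 − 0.1·0 = 0.6

0.6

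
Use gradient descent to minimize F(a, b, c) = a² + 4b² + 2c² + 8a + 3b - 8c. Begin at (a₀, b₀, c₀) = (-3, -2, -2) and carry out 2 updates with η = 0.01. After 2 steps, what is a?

∇F = (2a + 8, 8b + 3, 4c - 8)
(a₁, b₁, c₁) = (-3, -2, -2) − 0.01·(2, -13, -16) = (-3.02, -1.87, -1.84)
(a₂, b₂, c₂) = (-3.02, -1.87, -1.84) − 0.01·(1.96, -11.96, -15.36) = (-3.0396, -1.7504, -1.6864)
a = -3.0396

-3.0396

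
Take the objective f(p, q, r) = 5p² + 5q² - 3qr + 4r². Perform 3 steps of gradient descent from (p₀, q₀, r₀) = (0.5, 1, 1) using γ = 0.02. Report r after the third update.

∇f = (10p, 10q - 3r, -3q + 8r)
Step 1: at (0.5, 1, 1), ∇f = (5, 7, 5) → (0.5, 1, 1) − 0.02·(5, 7, 5) = (0.4, 0.86, 0.9)
Step 2: at (0.4, 0.86, 0.9), ∇f = (4, 5.9, 4.62) → (0.4, 0.86, 0.9) − 0.02·(4, 5.9, 4.62) = (0.32, 0.742, 0.8076)
Step 3: at (0.32, 0.742, 0.8076), ∇f = (3.2, 4.9972, 4.2348) → (0.32, 0.742, 0.8076) − 0.02·(3.2, 4.9972, 4.2348) = (0.256, 0.642056, 0.722904)
r = 0.722904

0.722904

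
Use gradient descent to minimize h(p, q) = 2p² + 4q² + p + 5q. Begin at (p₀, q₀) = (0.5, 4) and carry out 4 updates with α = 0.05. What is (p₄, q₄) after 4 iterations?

(0.0572, -0.0256)

∇h = (4p + 1, 8q + 5)
(p₁, q₁) = (0.5, 4) − 0.05·(3, 37) = (0.35, 2.15)
(p₂, q₂) = (0.35, 2.15) − 0.05·(2.4, 22.2) = (0.23, 1.04)
(p₃, q₃) = (0.23, 1.04) − 0.05·(1.92, 13.32) = (0.134, 0.374)
(p₄, q₄) = (0.134, 0.374) − 0.05·(1.536, 7.992) = (0.0572, -0.0256)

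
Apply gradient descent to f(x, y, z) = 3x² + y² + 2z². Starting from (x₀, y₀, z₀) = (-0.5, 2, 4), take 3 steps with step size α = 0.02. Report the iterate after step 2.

∇f = (6x, 2y, 4z)
Step 1: at (-0.5, 2, 4), ∇f = (-3, 4, 16) → (-0.5, 2, 4) − 0.02·(-3, 4, 16) = (-0.44, 1.92, 3.68)
Step 2: at (-0.44, 1.92, 3.68), ∇f = (-2.64, 3.84, 14.72) → (-0.44, 1.92, 3.68) − 0.02·(-2.64, 3.84, 14.72) = (-0.3872, 1.8432, 3.3856)

(-0.3872, 1.8432, 3.3856)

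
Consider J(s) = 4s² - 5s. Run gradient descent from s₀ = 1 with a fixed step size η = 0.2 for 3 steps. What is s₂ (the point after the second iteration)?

J′(s) = 8s - 5
Step 1: J′(1) = 3; s₁ = 1 − 0.2·3 = 0.4
Step 2: J′(0.4) = -1.8; s₂ = 0.4 − 0.2·(-1.8) = 0.76

0.76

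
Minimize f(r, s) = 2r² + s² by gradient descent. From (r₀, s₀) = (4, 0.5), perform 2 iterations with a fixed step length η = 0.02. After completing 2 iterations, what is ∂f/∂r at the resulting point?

13.5424

∇f = (4r, 2s)
Step 1: at (4, 0.5), ∇f = (16, 1) → (4, 0.5) − 0.02·(16, 1) = (3.68, 0.48)
Step 2: at (3.68, 0.48), ∇f = (14.72, 0.96) → (3.68, 0.48) − 0.02·(14.72, 0.96) = (3.3856, 0.4608)
∂f/∂r at (3.3856, 0.4608) = 13.5424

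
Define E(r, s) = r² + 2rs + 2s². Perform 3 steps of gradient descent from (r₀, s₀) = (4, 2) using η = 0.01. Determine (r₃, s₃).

∇E = (2r + 2s, 2r + 4s)
(r₁, s₁) = (4, 2) − 0.01·(12, 16) = (3.88, 1.84)
(r₂, s₂) = (3.88, 1.84) − 0.01·(11.44, 15.12) = (3.7656, 1.6888)
(r₃, s₃) = (3.7656, 1.6888) − 0.01·(10.9088, 14.2864) = (3.656512, 1.545936)

(3.656512, 1.545936)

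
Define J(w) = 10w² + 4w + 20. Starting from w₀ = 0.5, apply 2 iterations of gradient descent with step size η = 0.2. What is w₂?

J′(w) = 20w + 4
w₁ = 0.5 − 0.2·14 = -2.3
w₂ = -2.3 − 0.2·(-42) = 6.1

6.1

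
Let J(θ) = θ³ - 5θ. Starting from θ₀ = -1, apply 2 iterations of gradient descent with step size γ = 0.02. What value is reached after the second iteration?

-0.915296

J′(θ) = 3θ² - 5
θ₁ = -1 − 0.02·(-2) = -0.96
θ₂ = -0.96 − 0.02·(-2.2352) = -0.915296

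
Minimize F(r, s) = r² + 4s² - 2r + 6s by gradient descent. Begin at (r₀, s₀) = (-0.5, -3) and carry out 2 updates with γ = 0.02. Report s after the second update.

∇F = (2r - 2, 8s + 6)
Step 1: at (-0.5, -3), ∇F = (-3, -18) → (-0.5, -3) − 0.02·(-3, -18) = (-0.44, -2.64)
Step 2: at (-0.44, -2.64), ∇F = (-2.88, -15.12) → (-0.44, -2.64) − 0.02·(-2.88, -15.12) = (-0.3824, -2.3376)
s = -2.3376

-2.3376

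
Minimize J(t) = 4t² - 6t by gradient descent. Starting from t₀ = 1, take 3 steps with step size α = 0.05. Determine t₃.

J′(t) = 8t - 6
Step 1: J′(1) = 2; t₁ = 1 − 0.05·2 = 0.9
Step 2: J′(0.9) = 1.2; t₂ = 0.9 − 0.05·1.2 = 0.84
Step 3: J′(0.84) = 0.72; t₃ = 0.84 − 0.05·0.72 = 0.804

0.804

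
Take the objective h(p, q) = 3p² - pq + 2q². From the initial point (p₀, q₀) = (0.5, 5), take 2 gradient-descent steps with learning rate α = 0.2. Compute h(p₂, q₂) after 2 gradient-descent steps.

0.3088

∇h = (6p - q, -p + 4q)
(p₁, q₁) = (0.5, 5) − 0.2·(-2, 19.5) = (0.9, 1.1)
(p₂, q₂) = (0.9, 1.1) − 0.2·(4.3, 3.5) = (0.04, 0.4)
h(0.04, 0.4) = 0.3088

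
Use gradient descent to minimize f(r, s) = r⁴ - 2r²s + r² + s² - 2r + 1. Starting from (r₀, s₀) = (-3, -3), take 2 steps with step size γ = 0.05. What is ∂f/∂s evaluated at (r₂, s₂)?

-569.09288448

∇f = (4r³ - 4rs + 2r - 2, -2r² + 2s)
(r₁, s₁) = (-3, -3) − 0.05·(-152, -24) = (4.6, -1.8)
(r₂, s₂) = (4.6, -1.8) − 0.05·(429.664, -45.92) = (-16.8832, 0.496)
∂f/∂s at (-16.8832, 0.496) = -569.09288448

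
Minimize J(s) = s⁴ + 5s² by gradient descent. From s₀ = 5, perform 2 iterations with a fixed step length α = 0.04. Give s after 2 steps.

775.88

J′(s) = 4s³ + 10s
Step 1: J′(5) = 550; s₁ = 5 − 0.04·550 = -17
Step 2: J′(-17) = -19822; s₂ = -17 − 0.04·(-19822) = 775.88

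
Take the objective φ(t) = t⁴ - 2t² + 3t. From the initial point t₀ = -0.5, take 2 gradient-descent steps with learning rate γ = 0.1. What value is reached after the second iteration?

φ′(t) = 4t³ - 4t + 3
Step 1: φ′(-0.5) = 4.5; t₁ = -0.5 − 0.1·4.5 = -0.95
Step 2: φ′(-0.95) = 3.3705; t₂ = -0.95 − 0.1·3.3705 = -1.28705

-1.28705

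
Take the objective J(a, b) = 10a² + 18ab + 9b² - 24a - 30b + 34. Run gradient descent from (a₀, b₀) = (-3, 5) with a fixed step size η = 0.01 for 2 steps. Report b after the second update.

4.9016

∇J = (20a + 18b - 24, 18a + 18b - 30)
(a₁, b₁) = (-3, 5) − 0.01·(6, 6) = (-3.06, 4.94)
(a₂, b₂) = (-3.06, 4.94) − 0.01·(3.72, 3.84) = (-3.0972, 4.9016)
b = 4.9016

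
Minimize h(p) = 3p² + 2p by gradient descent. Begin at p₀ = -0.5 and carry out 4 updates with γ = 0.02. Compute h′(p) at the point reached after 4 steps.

h′(p) = 6p + 2
p₁ = -0.5 − 0.02·(-1) = -0.48
p₂ = -0.48 − 0.02·(-0.88) = -0.4624
p₃ = -0.4624 − 0.02·(-0.7744) = -0.446912
p₄ = -0.446912 − 0.02·(-0.681472) = -0.43328256
h′(p) at (-0.43328256) = -0.59969536

-0.59969536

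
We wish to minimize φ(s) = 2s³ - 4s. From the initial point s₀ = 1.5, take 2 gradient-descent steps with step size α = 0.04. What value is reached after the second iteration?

0.978944

φ′(s) = 6s² - 4
s₁ = 1.5 − 0.04·9.5 = 1.12
s₂ = 1.12 − 0.04·3.5264 = 0.978944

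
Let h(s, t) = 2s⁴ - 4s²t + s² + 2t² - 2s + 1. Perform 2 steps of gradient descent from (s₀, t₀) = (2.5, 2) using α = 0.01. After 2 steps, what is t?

∇h = (8s³ - 8st + 2s - 2, -4s² + 4t)
Step 1: at (2.5, 2), ∇h = (88, -17) → (2.5, 2) − 0.01·(88, -17) = (1.62, 2.17)
Step 2: at (1.62, 2.17), ∇h = (7.129024, -1.8176) → (1.62, 2.17) − 0.01·(7.129024, -1.8176) = (1.54870976, 2.188176)
t = 2.188176

2.188176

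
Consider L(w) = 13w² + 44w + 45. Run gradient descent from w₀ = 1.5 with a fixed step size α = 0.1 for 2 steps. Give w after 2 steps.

6.48

L′(w) = 26w + 44
w₁ = 1.5 − 0.1·83 = -6.8
w₂ = -6.8 − 0.1·(-132.8) = 6.48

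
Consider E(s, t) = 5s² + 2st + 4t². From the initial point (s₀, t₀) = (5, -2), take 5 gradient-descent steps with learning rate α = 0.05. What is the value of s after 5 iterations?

0.333

∇E = (10s + 2t, 2s + 8t)
(s₁, t₁) = (5, -2) − 0.05·(46, -6) = (2.7, -1.7)
(s₂, t₂) = (2.7, -1.7) − 0.05·(23.6, -8.2) = (1.52, -1.29)
(s₃, t₃) = (1.52, -1.29) − 0.05·(12.62, -7.28) = (0.889, -0.926)
(s₄, t₄) = (0.889, -0.926) − 0.05·(7.038, -5.63) = (0.5371, -0.6445)
(s₅, t₅) = (0.5371, -0.6445) − 0.05·(4.082, -4.0818) = (0.333, -0.44041)
s = 0.333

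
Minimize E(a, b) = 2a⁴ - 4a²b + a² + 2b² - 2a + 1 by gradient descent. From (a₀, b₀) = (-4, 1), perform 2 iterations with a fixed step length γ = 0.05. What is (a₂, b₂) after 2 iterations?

∇E = (8a³ - 8ab + 2a - 2, -4a² + 4b)
Step 1: at (-4, 1), ∇E = (-490, -60) → (-4, 1) − 0.05·(-490, -60) = (20.5, 4)
Step 2: at (20.5, 4), ∇E = (68304, -1665) → (20.5, 4) − 0.05·(68304, -1665) = (-3394.7, 87.25)

(-3394.7, 87.25)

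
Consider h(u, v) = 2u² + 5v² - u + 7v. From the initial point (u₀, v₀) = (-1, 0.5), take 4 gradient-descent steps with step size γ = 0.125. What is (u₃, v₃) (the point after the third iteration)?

(0.09375, -0.71875)

∇h = (4u - 1, 10v + 7)
Step 1: at (-1, 0.5), ∇h = (-5, 12) → (-1, 0.5) − 0.125·(-5, 12) = (-0.375, -1)
Step 2: at (-0.375, -1), ∇h = (-2.5, -3) → (-0.375, -1) − 0.125·(-2.5, -3) = (-0.0625, -0.625)
Step 3: at (-0.0625, -0.625), ∇h = (-1.25, 0.75) → (-0.0625, -0.625) − 0.125·(-1.25, 0.75) = (0.09375, -0.71875)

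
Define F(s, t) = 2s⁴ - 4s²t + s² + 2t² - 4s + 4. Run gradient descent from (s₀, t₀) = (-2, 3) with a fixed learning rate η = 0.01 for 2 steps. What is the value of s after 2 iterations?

∇F = (8s³ - 8st + 2s - 4, -4s² + 4t)
(s₁, t₁) = (-2, 3) − 0.01·(-24, -4) = (-1.76, 3.04)
(s₂, t₂) = (-1.76, 3.04) − 0.01·(-8.331008, -0.2304) = (-1.67668992, 3.042304)
s = -1.67668992

-1.67668992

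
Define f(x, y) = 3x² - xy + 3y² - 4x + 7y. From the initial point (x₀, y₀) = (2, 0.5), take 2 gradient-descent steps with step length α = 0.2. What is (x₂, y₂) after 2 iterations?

(0.48, -1.08)

∇f = (6x - y - 4, -x + 6y + 7)
Step 1: at (2, 0.5), ∇f = (7.5, 8) → (2, 0.5) − 0.2·(7.5, 8) = (0.5, -1.1)
Step 2: at (0.5, -1.1), ∇f = (0.1, -0.1) → (0.5, -1.1) − 0.2·(0.1, -0.1) = (0.48, -1.08)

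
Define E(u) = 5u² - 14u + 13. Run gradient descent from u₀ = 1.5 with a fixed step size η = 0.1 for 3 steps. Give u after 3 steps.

1.4

E′(u) = 10u - 14
u₁ = 1.5 − 0.1·1 = 1.4
u₂ = 1.4 − 0.1·0 = 1.4
u₃ = 1.4 − 0.1·0 = 1.4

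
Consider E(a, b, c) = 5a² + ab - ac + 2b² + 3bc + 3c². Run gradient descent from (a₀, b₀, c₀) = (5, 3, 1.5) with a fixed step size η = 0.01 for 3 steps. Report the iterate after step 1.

∇E = (10a + b - c, a + 4b + 3c, -a + 3b + 6c)
Step 1: at (5, 3, 1.5), ∇E = (51.5, 21.5, 13) → (5, 3, 1.5) − 0.01·(51.5, 21.5, 13) = (4.485, 2.785, 1.37)

(4.485, 2.785, 1.37)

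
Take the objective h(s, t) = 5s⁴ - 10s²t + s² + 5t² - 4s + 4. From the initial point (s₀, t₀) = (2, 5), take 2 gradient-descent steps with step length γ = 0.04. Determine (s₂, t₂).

∇h = (20s³ - 20st + 2s - 4, -10s² + 10t)
Step 1: at (2, 5), ∇h = (-40, 10) → (2, 5) − 0.04·(-40, 10) = (3.6, 4.6)
Step 2: at (3.6, 4.6), ∇h = (605.12, -83.6) → (3.6, 4.6) − 0.04·(605.12, -83.6) = (-20.6048, 7.944)

(-20.6048, 7.944)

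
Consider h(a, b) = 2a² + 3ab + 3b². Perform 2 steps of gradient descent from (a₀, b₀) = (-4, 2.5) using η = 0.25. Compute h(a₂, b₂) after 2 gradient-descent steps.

2.2001953125

∇h = (4a + 3b, 3a + 6b)
Step 1: at (-4, 2.5), ∇h = (-8.5, 3) → (-4, 2.5) − 0.25·(-8.5, 3) = (-1.875, 1.75)
Step 2: at (-1.875, 1.75), ∇h = (-2.25, 4.875) → (-1.875, 1.75) − 0.25·(-2.25, 4.875) = (-1.3125, 0.53125)
h(-1.3125, 0.53125) = 2.2001953125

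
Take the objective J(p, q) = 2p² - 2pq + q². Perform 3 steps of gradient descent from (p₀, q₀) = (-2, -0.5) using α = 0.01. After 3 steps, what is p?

∇J = (4p - 2q, -2p + 2q)
Step 1: at (-2, -0.5), ∇J = (-7, 3) → (-2, -0.5) − 0.01·(-7, 3) = (-1.93, -0.53)
Step 2: at (-1.93, -0.53), ∇J = (-6.66, 2.8) → (-1.93, -0.53) − 0.01·(-6.66, 2.8) = (-1.8634, -0.558)
Step 3: at (-1.8634, -0.558), ∇J = (-6.3376, 2.6108) → (-1.8634, -0.558) − 0.01·(-6.3376, 2.6108) = (-1.800024, -0.584108)
p = -1.800024

-1.800024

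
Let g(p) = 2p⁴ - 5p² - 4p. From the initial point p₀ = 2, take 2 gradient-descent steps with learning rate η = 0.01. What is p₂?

g′(p) = 8p³ - 10p - 4
p₁ = 2 − 0.01·40 = 1.6
p₂ = 1.6 − 0.01·12.768 = 1.47232

1.47232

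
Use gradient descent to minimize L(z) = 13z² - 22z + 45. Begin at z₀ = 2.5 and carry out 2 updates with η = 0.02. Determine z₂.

1.2272

L′(z) = 26z - 22
z₁ = 2.5 − 0.02·43 = 1.64
z₂ = 1.64 − 0.02·20.64 = 1.2272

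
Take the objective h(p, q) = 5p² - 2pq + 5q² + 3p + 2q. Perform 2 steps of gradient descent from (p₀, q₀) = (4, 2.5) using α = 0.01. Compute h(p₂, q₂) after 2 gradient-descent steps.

∇h = (10p - 2q + 3, -2p + 10q + 2)
(p₁, q₁) = (4, 2.5) − 0.01·(38, 19) = (3.62, 2.31)
(p₂, q₂) = (3.62, 2.31) − 0.01·(34.58, 17.86) = (3.2742, 2.1314)
h(3.2742, 2.1314) = 76.44439824

76.44439824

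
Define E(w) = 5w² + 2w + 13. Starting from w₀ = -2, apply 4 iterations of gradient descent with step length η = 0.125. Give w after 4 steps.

-0.20703125

E′(w) = 10w + 2
w₁ = -2 − 0.125·(-18) = 0.25
w₂ = 0.25 − 0.125·4.5 = -0.3125
w₃ = -0.3125 − 0.125·(-1.125) = -0.171875
w₄ = -0.171875 − 0.125·0.28125 = -0.20703125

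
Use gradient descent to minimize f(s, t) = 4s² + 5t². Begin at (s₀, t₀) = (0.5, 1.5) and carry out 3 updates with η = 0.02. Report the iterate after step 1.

∇f = (8s, 10t)
(s₁, t₁) = (0.5, 1.5) − 0.02·(4, 15) = (0.42, 1.2)

(0.42, 1.2)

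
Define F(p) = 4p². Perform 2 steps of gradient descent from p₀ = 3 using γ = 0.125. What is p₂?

F′(p) = 8p
p₁ = 3 − 0.125·24 = 0
p₂ = 0 − 0.125·0 = 0

0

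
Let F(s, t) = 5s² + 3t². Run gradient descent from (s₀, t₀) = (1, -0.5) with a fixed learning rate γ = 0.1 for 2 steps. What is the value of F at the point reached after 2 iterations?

0.0192

∇F = (10s, 6t)
Step 1: at (1, -0.5), ∇F = (10, -3) → (1, -0.5) − 0.1·(10, -3) = (0, -0.2)
Step 2: at (0, -0.2), ∇F = (0, -1.2) → (0, -0.2) − 0.1·(0, -1.2) = (0, -0.08)
F(0, -0.08) = 0.0192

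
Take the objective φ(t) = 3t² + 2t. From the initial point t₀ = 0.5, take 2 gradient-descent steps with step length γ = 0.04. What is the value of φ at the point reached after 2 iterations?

φ′(t) = 6t + 2
t₁ = 0.5 − 0.04·5 = 0.3
t₂ = 0.3 − 0.04·3.8 = 0.148
φ(0.148) = 0.361712

0.361712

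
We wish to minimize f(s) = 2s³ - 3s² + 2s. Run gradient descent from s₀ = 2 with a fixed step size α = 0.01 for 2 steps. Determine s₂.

1.744024

f′(s) = 6s² - 6s + 2
Step 1: f′(2) = 14; s₁ = 2 − 0.01·14 = 1.86
Step 2: f′(1.86) = 11.5976; s₂ = 1.86 − 0.01·11.5976 = 1.744024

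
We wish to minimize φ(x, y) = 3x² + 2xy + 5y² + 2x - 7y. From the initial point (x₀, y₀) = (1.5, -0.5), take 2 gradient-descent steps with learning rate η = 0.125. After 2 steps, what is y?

0.65625

∇φ = (6x + 2y + 2, 2x + 10y - 7)
Step 1: at (1.5, -0.5), ∇φ = (10, -9) → (1.5, -0.5) − 0.125·(10, -9) = (0.25, 0.625)
Step 2: at (0.25, 0.625), ∇φ = (4.75, -0.25) → (0.25, 0.625) − 0.125·(4.75, -0.25) = (-0.34375, 0.65625)
y = 0.65625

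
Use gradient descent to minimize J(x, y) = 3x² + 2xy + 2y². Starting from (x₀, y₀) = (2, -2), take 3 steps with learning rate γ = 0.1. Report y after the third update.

∇J = (6x + 2y, 2x + 4y)
(x₁, y₁) = (2, -2) − 0.1·(8, -4) = (1.2, -1.6)
(x₂, y₂) = (1.2, -1.6) − 0.1·(4, -4) = (0.8, -1.2)
(x₃, y₃) = (0.8, -1.2) − 0.1·(2.4, -3.2) = (0.56, -0.88)
y = -0.88

-0.88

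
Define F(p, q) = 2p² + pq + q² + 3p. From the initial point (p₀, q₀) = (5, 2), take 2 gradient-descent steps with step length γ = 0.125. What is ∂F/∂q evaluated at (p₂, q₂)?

1.296875

∇F = (4p + q + 3, p + 2q)
Step 1: at (5, 2), ∇F = (25, 9) → (5, 2) − 0.125·(25, 9) = (1.875, 0.875)
Step 2: at (1.875, 0.875), ∇F = (11.375, 3.625) → (1.875, 0.875) − 0.125·(11.375, 3.625) = (0.453125, 0.421875)
∂F/∂q at (0.453125, 0.421875) = 1.296875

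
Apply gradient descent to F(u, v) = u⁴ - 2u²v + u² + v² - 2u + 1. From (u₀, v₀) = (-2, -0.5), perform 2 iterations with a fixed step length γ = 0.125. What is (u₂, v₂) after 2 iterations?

(-13.4609375, 3.109375)

∇F = (4u³ - 4uv + 2u - 2, -2u² + 2v)
Step 1: at (-2, -0.5), ∇F = (-42, -9) → (-2, -0.5) − 0.125·(-42, -9) = (3.25, 0.625)
Step 2: at (3.25, 0.625), ∇F = (133.6875, -19.875) → (3.25, 0.625) − 0.125·(133.6875, -19.875) = (-13.4609375, 3.109375)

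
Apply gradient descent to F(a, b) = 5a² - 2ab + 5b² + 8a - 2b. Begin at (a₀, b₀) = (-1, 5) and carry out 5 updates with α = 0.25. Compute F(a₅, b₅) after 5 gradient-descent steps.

∇F = (10a - 2b + 8, -2a + 10b - 2)
(a₁, b₁) = (-1, 5) − 0.25·(-12, 50) = (2, -7.5)
(a₂, b₂) = (2, -7.5) − 0.25·(43, -81) = (-8.75, 12.75)
(a₃, b₃) = (-8.75, 12.75) − 0.25·(-105, 143) = (17.5, -23)
(a₄, b₄) = (17.5, -23) − 0.25·(229, -267) = (-39.75, 43.75)
(a₅, b₅) = (-39.75, 43.75) − 0.25·(-477, 515) = (79.5, -85)
F(79.5, -85) = 82047.25

82047.25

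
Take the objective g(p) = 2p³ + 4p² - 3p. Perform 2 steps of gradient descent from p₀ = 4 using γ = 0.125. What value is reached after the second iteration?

g′(p) = 6p² + 8p - 3
p₁ = 4 − 0.125·125 = -11.625
p₂ = -11.625 − 0.125·714.84375 = -100.98046875

-100.98046875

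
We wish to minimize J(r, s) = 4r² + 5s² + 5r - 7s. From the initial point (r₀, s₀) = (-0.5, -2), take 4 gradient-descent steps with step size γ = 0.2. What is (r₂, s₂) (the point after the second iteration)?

∇J = (8r + 5, 10s - 7)
Step 1: at (-0.5, -2), ∇J = (1, -27) → (-0.5, -2) − 0.2·(1, -27) = (-0.7, 3.4)
Step 2: at (-0.7, 3.4), ∇J = (-0.6, 27) → (-0.7, 3.4) − 0.2·(-0.6, 27) = (-0.58, -2)

(-0.58, -2)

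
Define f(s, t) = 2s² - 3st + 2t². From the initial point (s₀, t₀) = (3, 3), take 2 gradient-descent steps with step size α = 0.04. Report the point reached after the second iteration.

∇f = (4s - 3t, -3s + 4t)
(s₁, t₁) = (3, 3) − 0.04·(3, 3) = (2.88, 2.88)
(s₂, t₂) = (2.88, 2.88) − 0.04·(2.88, 2.88) = (2.7648, 2.7648)

(2.7648, 2.7648)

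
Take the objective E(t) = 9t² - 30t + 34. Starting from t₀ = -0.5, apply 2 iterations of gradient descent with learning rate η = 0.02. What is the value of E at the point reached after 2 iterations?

16.08837376

E′(t) = 18t - 30
Step 1: E′(-0.5) = -39; t₁ = -0.5 − 0.02·(-39) = 0.28
Step 2: E′(0.28) = -24.96; t₂ = 0.28 − 0.02·(-24.96) = 0.7792
E(0.7792) = 16.08837376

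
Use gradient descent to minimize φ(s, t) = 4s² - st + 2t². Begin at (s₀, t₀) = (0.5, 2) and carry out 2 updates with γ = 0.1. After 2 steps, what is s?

0.185

∇φ = (8s - t, -s + 4t)
Step 1: at (0.5, 2), ∇φ = (2, 7.5) → (0.5, 2) − 0.1·(2, 7.5) = (0.3, 1.25)
Step 2: at (0.3, 1.25), ∇φ = (1.15, 4.7) → (0.3, 1.25) − 0.1·(1.15, 4.7) = (0.185, 0.78)
s = 0.185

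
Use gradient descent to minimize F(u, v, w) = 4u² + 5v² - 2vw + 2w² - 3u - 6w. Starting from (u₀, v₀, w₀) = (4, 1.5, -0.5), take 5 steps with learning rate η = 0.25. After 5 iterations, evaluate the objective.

2481.010986328125

∇F = (8u - 3, 10v - 2w, -2v + 4w - 6)
Step 1: at (4, 1.5, -0.5), ∇F = (29, 16, -11) → (4, 1.5, -0.5) − 0.25·(29, 16, -11) = (-3.25, -2.5, 2.25)
Step 2: at (-3.25, -2.5, 2.25), ∇F = (-29, -29.5, 8) → (-3.25, -2.5, 2.25) − 0.25·(-29, -29.5, 8) = (4, 4.875, 0.25)
Step 3: at (4, 4.875, 0.25), ∇F = (29, 48.25, -14.75) → (4, 4.875, 0.25) − 0.25·(29, 48.25, -14.75) = (-3.25, -7.1875, 3.9375)
Step 4: at (-3.25, -7.1875, 3.9375), ∇F = (-29, -79.75, 24.125) → (-3.25, -7.1875, 3.9375) − 0.25·(-29, -79.75, 24.125) = (4, 12.75, -2.09375)
Step 5: at (4, 12.75, -2.09375), ∇F = (29, 131.6875, -39.875) → (4, 12.75, -2.09375) − 0.25·(29, 131.6875, -39.875) = (-3.25, -20.171875, 7.875)
F(-3.25, -20.171875, 7.875) = 2481.010986328125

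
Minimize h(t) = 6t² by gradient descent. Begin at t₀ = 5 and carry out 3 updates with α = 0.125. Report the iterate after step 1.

-2.5

h′(t) = 12t
Step 1: h′(5) = 60; t₁ = 5 − 0.125·60 = -2.5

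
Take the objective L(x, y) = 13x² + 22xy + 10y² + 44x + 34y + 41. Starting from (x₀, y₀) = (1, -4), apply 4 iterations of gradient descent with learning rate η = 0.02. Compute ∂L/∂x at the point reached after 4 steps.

∇L = (26x + 22y + 44, 22x + 20y + 34)
(x₁, y₁) = (1, -4) − 0.02·(-18, -24) = (1.36, -3.52)
(x₂, y₂) = (1.36, -3.52) − 0.02·(1.92, -6.48) = (1.3216, -3.3904)
(x₃, y₃) = (1.3216, -3.3904) − 0.02·(3.7728, -4.7328) = (1.246144, -3.295744)
(x₄, y₄) = (1.246144, -3.295744) − 0.02·(3.893376, -4.499712) = (1.16827648, -3.20574976)
∂L/∂x at (1.16827648, -3.20574976) = 3.84869376

3.84869376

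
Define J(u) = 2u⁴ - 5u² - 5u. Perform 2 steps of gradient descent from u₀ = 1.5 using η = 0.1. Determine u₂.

J′(u) = 8u³ - 10u - 5
Step 1: J′(1.5) = 7; u₁ = 1.5 − 0.1·7 = 0.8
Step 2: J′(0.8) = -8.904; u₂ = 0.8 − 0.1·(-8.904) = 1.6904

1.6904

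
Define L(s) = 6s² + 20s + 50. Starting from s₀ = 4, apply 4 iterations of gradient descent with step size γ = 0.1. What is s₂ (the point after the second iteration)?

L′(s) = 12s + 20
Step 1: L′(4) = 68; s₁ = 4 − 0.1·68 = -2.8
Step 2: L′(-2.8) = -13.6; s₂ = -2.8 − 0.1·(-13.6) = -1.44

-1.44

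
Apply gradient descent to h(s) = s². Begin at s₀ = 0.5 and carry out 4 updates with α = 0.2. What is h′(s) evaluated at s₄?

h′(s) = 2s
Step 1: h′(0.5) = 1; s₁ = 0.5 − 0.2·1 = 0.3
Step 2: h′(0.3) = 0.6; s₂ = 0.3 − 0.2·0.6 = 0.18
Step 3: h′(0.18) = 0.36; s₃ = 0.18 − 0.2·0.36 = 0.108
Step 4: h′(0.108) = 0.216; s₄ = 0.108 − 0.2·0.216 = 0.0648
h′(s) at (0.0648) = 0.1296

0.1296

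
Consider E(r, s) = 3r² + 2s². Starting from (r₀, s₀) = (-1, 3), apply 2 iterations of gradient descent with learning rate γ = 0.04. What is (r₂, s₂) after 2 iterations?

(-0.5776, 2.1168)

∇E = (6r, 4s)
(r₁, s₁) = (-1, 3) − 0.04·(-6, 12) = (-0.76, 2.52)
(r₂, s₂) = (-0.76, 2.52) − 0.04·(-4.56, 10.08) = (-0.5776, 2.1168)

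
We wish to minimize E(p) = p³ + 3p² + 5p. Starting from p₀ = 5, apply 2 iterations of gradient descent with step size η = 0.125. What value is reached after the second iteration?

E′(p) = 3p² + 6p + 5
Step 1: E′(5) = 110; p₁ = 5 − 0.125·110 = -8.75
Step 2: E′(-8.75) = 182.1875; p₂ = -8.75 − 0.125·182.1875 = -31.5234375

-31.5234375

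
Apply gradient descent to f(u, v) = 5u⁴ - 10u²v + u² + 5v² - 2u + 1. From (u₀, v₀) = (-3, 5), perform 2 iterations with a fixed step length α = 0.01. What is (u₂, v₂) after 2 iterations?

∇f = (20u³ - 20uv + 2u - 2, -10u² + 10v)
Step 1: at (-3, 5), ∇f = (-248, -40) → (-3, 5) − 0.01·(-248, -40) = (-0.52, 5.4)
Step 2: at (-0.52, 5.4), ∇f = (50.30784, 51.296) → (-0.52, 5.4) − 0.01·(50.30784, 51.296) = (-1.0230784, 4.88704)

(-1.0230784, 4.88704)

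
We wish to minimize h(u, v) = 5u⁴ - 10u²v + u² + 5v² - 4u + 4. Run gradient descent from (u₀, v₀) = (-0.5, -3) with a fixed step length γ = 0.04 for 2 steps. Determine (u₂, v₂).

∇h = (20u³ - 20uv + 2u - 4, -10u² + 10v)
Step 1: at (-0.5, -3), ∇h = (-37.5, -32.5) → (-0.5, -3) − 0.04·(-37.5, -32.5) = (1, -1.7)
Step 2: at (1, -1.7), ∇h = (52, -27) → (1, -1.7) − 0.04·(52, -27) = (-1.08, -0.62)

(-1.08, -0.62)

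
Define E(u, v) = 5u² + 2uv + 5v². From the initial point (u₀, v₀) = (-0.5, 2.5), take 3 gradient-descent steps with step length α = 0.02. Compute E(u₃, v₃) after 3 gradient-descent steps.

8.635763712

∇E = (10u + 2v, 2u + 10v)
Step 1: at (-0.5, 2.5), ∇E = (0, 24) → (-0.5, 2.5) − 0.02·(0, 24) = (-0.5, 2.02)
Step 2: at (-0.5, 2.02), ∇E = (-0.96, 19.2) → (-0.5, 2.02) − 0.02·(-0.96, 19.2) = (-0.4808, 1.636)
Step 3: at (-0.4808, 1.636), ∇E = (-1.536, 15.3984) → (-0.4808, 1.636) − 0.02·(-1.536, 15.3984) = (-0.45008, 1.328032)
E(-0.45008, 1.328032) = 8.635763712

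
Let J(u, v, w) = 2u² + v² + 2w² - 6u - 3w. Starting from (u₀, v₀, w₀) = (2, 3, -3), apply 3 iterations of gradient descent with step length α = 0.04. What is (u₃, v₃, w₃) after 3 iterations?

(1.796352, 2.336064, -1.47264)

∇J = (4u - 6, 2v, 4w - 3)
Step 1: at (2, 3, -3), ∇J = (2, 6, -15) → (2, 3, -3) − 0.04·(2, 6, -15) = (1.92, 2.76, -2.4)
Step 2: at (1.92, 2.76, -2.4), ∇J = (1.68, 5.52, -12.6) → (1.92, 2.76, -2.4) − 0.04·(1.68, 5.52, -12.6) = (1.8528, 2.5392, -1.896)
Step 3: at (1.8528, 2.5392, -1.896), ∇J = (1.4112, 5.0784, -10.584) → (1.8528, 2.5392, -1.896) − 0.04·(1.4112, 5.0784, -10.584) = (1.796352, 2.336064, -1.47264)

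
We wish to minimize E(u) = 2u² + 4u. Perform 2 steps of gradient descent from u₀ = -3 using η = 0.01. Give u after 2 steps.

-2.8432

E′(u) = 4u + 4
Step 1: E′(-3) = -8; u₁ = -3 − 0.01·(-8) = -2.92
Step 2: E′(-2.92) = -7.68; u₂ = -2.92 − 0.01·(-7.68) = -2.8432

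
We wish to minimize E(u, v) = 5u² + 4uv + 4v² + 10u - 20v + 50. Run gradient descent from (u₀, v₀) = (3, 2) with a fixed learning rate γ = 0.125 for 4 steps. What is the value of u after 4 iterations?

-2

∇E = (10u + 4v + 10, 4u + 8v - 20)
(u₁, v₁) = (3, 2) − 0.125·(48, 8) = (-3, 1)
(u₂, v₂) = (-3, 1) − 0.125·(-16, -24) = (-1, 4)
(u₃, v₃) = (-1, 4) − 0.125·(16, 8) = (-3, 3)
(u₄, v₄) = (-3, 3) − 0.125·(-8, -8) = (-2, 4)
u = -2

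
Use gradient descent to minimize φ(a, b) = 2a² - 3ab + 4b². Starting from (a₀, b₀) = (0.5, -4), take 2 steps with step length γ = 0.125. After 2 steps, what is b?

-0.46875

∇φ = (4a - 3b, -3a + 8b)
Step 1: at (0.5, -4), ∇φ = (14, -33.5) → (0.5, -4) − 0.125·(14, -33.5) = (-1.25, 0.1875)
Step 2: at (-1.25, 0.1875), ∇φ = (-5.5625, 5.25) → (-1.25, 0.1875) − 0.125·(-5.5625, 5.25) = (-0.5546875, -0.46875)
b = -0.46875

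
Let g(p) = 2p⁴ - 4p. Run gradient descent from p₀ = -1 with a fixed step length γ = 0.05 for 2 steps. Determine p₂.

-0.1744

g′(p) = 8p³ - 4
Step 1: g′(-1) = -12; p₁ = -1 − 0.05·(-12) = -0.4
Step 2: g′(-0.4) = -4.512; p₂ = -0.4 − 0.05·(-4.512) = -0.1744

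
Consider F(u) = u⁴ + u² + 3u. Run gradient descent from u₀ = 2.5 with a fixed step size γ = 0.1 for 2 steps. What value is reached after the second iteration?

33.73855

F′(u) = 4u³ + 2u + 3
Step 1: F′(2.5) = 70.5; u₁ = 2.5 − 0.1·70.5 = -4.55
Step 2: F′(-4.55) = -382.8855; u₂ = -4.55 − 0.1·(-382.8855) = 33.73855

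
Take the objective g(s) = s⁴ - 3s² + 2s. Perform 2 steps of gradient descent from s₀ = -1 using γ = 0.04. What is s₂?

g′(s) = 4s³ - 6s + 2
s₁ = -1 − 0.04·4 = -1.16
s₂ = -1.16 − 0.04·2.716416 = -1.26865664

-1.26865664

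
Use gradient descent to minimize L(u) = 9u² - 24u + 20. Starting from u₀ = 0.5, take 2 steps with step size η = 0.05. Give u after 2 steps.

L′(u) = 18u - 24
u₁ = 0.5 − 0.05·(-15) = 1.25
u₂ = 1.25 − 0.05·(-1.5) = 1.325

1.325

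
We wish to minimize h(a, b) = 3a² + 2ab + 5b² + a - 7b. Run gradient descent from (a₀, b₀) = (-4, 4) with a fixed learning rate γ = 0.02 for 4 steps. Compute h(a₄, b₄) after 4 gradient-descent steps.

∇h = (6a + 2b + 1, 2a + 10b - 7)
(a₁, b₁) = (-4, 4) − 0.02·(-15, 25) = (-3.7, 3.5)
(a₂, b₂) = (-3.7, 3.5) − 0.02·(-14.2, 20.6) = (-3.416, 3.088)
(a₃, b₃) = (-3.416, 3.088) − 0.02·(-13.32, 17.048) = (-3.1496, 2.74704)
(a₄, b₄) = (-3.1496, 2.74704) − 0.02·(-12.40352, 14.1712) = (-2.9015296, 2.463616)
h(-2.9015296, 2.463616) = 21.16028994224128

21.16028994224128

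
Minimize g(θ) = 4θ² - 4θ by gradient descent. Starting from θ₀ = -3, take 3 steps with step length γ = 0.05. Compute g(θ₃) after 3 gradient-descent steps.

g′(θ) = 8θ - 4
Step 1: g′(-3) = -28; θ₁ = -3 − 0.05·(-28) = -1.6
Step 2: g′(-1.6) = -16.8; θ₂ = -1.6 − 0.05·(-16.8) = -0.76
Step 3: g′(-0.76) = -10.08; θ₃ = -0.76 − 0.05·(-10.08) = -0.256
g(-0.256) = 1.286144

1.286144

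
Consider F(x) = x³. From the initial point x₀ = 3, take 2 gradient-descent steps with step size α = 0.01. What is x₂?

F′(x) = 3x²
Step 1: F′(3) = 27; x₁ = 3 − 0.01·27 = 2.73
Step 2: F′(2.73) = 22.3587; x₂ = 2.73 − 0.01·22.3587 = 2.506413

2.506413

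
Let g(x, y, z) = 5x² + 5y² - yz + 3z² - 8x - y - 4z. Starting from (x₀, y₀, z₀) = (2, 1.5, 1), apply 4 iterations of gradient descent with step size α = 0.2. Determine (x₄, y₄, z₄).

∇g = (10x - 8, 10y - z - 1, -y + 6z - 4)
Step 1: at (2, 1.5, 1), ∇g = (12, 13, 0.5) → (2, 1.5, 1) − 0.2·(12, 13, 0.5) = (-0.4, -1.1, 0.9)
Step 2: at (-0.4, -1.1, 0.9), ∇g = (-12, -12.9, 2.5) → (-0.4, -1.1, 0.9) − 0.2·(-12, -12.9, 2.5) = (2, 1.48, 0.4)
Step 3: at (2, 1.48, 0.4), ∇g = (12, 13.4, -3.08) → (2, 1.48, 0.4) − 0.2·(12, 13.4, -3.08) = (-0.4, -1.2, 1.016)
Step 4: at (-0.4, -1.2, 1.016), ∇g = (-12, -14.016, 3.296) → (-0.4, -1.2, 1.016) − 0.2·(-12, -14.016, 3.296) = (2, 1.6032, 0.3568)

(2, 1.6032, 0.3568)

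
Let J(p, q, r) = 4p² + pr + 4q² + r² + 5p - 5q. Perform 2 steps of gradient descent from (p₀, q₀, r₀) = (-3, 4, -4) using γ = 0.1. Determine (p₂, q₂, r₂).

∇J = (8p + r + 5, 8q - 5, p + 2r)
(p₁, q₁, r₁) = (-3, 4, -4) − 0.1·(-23, 27, -11) = (-0.7, 1.3, -2.9)
(p₂, q₂, r₂) = (-0.7, 1.3, -2.9) − 0.1·(-3.5, 5.4, -6.5) = (-0.35, 0.76, -2.25)

(-0.35, 0.76, -2.25)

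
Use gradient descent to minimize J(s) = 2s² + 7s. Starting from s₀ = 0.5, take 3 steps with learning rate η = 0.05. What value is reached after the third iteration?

J′(s) = 4s + 7
Step 1: J′(0.5) = 9; s₁ = 0.5 − 0.05·9 = 0.05
Step 2: J′(0.05) = 7.2; s₂ = 0.05 − 0.05·7.2 = -0.31
Step 3: J′(-0.31) = 5.76; s₃ = -0.31 − 0.05·5.76 = -0.598

-0.598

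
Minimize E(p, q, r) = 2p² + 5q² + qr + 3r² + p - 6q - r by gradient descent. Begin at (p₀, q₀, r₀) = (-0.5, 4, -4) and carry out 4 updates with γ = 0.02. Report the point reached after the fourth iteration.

(-0.42909824, 2.18765488, -2.54075008)

∇E = (4p + 1, 10q + r - 6, q + 6r - 1)
Step 1: at (-0.5, 4, -4), ∇E = (-1, 30, -21) → (-0.5, 4, -4) − 0.02·(-1, 30, -21) = (-0.48, 3.4, -3.58)
Step 2: at (-0.48, 3.4, -3.58), ∇E = (-0.92, 24.42, -19.08) → (-0.48, 3.4, -3.58) − 0.02·(-0.92, 24.42, -19.08) = (-0.4616, 2.9116, -3.1984)
Step 3: at (-0.4616, 2.9116, -3.1984), ∇E = (-0.8464, 19.9176, -17.2788) → (-0.4616, 2.9116, -3.1984) − 0.02·(-0.8464, 19.9176, -17.2788) = (-0.444672, 2.513248, -2.852824)
Step 4: at (-0.444672, 2.513248, -2.852824), ∇E = (-0.778688, 16.279656, -15.603696) → (-0.444672, 2.513248, -2.852824) − 0.02·(-0.778688, 16.279656, -15.603696) = (-0.42909824, 2.18765488, -2.54075008)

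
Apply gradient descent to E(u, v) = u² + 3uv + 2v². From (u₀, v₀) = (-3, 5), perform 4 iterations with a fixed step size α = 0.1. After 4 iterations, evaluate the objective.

∇E = (2u + 3v, 3u + 4v)
Step 1: at (-3, 5), ∇E = (9, 11) → (-3, 5) − 0.1·(9, 11) = (-3.9, 3.9)
Step 2: at (-3.9, 3.9), ∇E = (3.9, 3.9) → (-3.9, 3.9) − 0.1·(3.9, 3.9) = (-4.29, 3.51)
Step 3: at (-4.29, 3.51), ∇E = (1.95, 1.17) → (-4.29, 3.51) − 0.1·(1.95, 1.17) = (-4.485, 3.393)
Step 4: at (-4.485, 3.393), ∇E = (1.209, 0.117) → (-4.485, 3.393) − 0.1·(1.209, 0.117) = (-4.6059, 3.3813)
E(-4.6059, 3.3813) = -2.64109482

-2.64109482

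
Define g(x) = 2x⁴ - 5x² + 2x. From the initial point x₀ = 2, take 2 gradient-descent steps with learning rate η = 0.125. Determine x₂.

g′(x) = 8x³ - 10x + 2
x₁ = 2 − 0.125·46 = -3.75
x₂ = -3.75 − 0.125·(-382.375) = 44.046875

44.046875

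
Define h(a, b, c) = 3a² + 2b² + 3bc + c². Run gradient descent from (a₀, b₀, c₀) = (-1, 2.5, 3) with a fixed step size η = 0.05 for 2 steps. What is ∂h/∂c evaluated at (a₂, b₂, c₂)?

∇h = (6a, 4b + 3c, 3b + 2c)
Step 1: at (-1, 2.5, 3), ∇h = (-6, 19, 13.5) → (-1, 2.5, 3) − 0.05·(-6, 19, 13.5) = (-0.7, 1.55, 2.325)
Step 2: at (-0.7, 1.55, 2.325), ∇h = (-4.2, 13.175, 9.3) → (-0.7, 1.55, 2.325) − 0.05·(-4.2, 13.175, 9.3) = (-0.49, 0.89125, 1.86)
∂h/∂c at (-0.49, 0.89125, 1.86) = 6.39375

6.39375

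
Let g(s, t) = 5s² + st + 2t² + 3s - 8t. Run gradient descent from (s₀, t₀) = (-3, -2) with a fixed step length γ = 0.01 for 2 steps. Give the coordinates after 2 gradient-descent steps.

∇g = (10s + t + 3, s + 4t - 8)
Step 1: at (-3, -2), ∇g = (-29, -19) → (-3, -2) − 0.01·(-29, -19) = (-2.71, -1.81)
Step 2: at (-2.71, -1.81), ∇g = (-25.91, -17.95) → (-2.71, -1.81) − 0.01·(-25.91, -17.95) = (-2.4509, -1.6305)

(-2.4509, -1.6305)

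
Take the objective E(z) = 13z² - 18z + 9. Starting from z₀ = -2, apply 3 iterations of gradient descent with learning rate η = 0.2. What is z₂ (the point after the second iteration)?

E′(z) = 26z - 18
Step 1: E′(-2) = -70; z₁ = -2 − 0.2·(-70) = 12
Step 2: E′(12) = 294; z₂ = 12 − 0.2·294 = -46.8

-46.8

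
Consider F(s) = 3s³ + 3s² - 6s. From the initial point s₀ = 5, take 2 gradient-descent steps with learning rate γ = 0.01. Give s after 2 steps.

1.852391

F′(s) = 9s² + 6s - 6
s₁ = 5 − 0.01·249 = 2.51
s₂ = 2.51 − 0.01·65.7609 = 1.852391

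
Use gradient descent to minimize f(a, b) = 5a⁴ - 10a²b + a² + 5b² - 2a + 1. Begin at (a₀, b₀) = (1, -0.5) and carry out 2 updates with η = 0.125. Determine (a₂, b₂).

(40.7265625, 9.109375)

∇f = (20a³ - 20ab + 2a - 2, -10a² + 10b)
Step 1: at (1, -0.5), ∇f = (30, -15) → (1, -0.5) − 0.125·(30, -15) = (-2.75, 1.375)
Step 2: at (-2.75, 1.375), ∇f = (-347.8125, -61.875) → (-2.75, 1.375) − 0.125·(-347.8125, -61.875) = (40.7265625, 9.109375)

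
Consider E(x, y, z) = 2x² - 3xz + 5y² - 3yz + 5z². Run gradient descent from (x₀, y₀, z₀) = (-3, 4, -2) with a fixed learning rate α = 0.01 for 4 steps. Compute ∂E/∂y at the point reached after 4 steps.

∇E = (4x - 3z, 10y - 3z, -3x - 3y + 10z)
Step 1: at (-3, 4, -2), ∇E = (-6, 46, -23) → (-3, 4, -2) − 0.01·(-6, 46, -23) = (-2.94, 3.54, -1.77)
Step 2: at (-2.94, 3.54, -1.77), ∇E = (-6.45, 40.71, -19.5) → (-2.94, 3.54, -1.77) − 0.01·(-6.45, 40.71, -19.5) = (-2.8755, 3.1329, -1.575)
Step 3: at (-2.8755, 3.1329, -1.575), ∇E = (-6.777, 36.054, -16.5222) → (-2.8755, 3.1329, -1.575) − 0.01·(-6.777, 36.054, -16.5222) = (-2.80773, 2.77236, -1.409778)
Step 4: at (-2.80773, 2.77236, -1.409778), ∇E = (-7.001586, 31.952934, -13.99167) → (-2.80773, 2.77236, -1.409778) − 0.01·(-7.001586, 31.952934, -13.99167) = (-2.73771414, 2.45283066, -1.2698613)
∂E/∂y at (-2.73771414, 2.45283066, -1.2698613) = 28.3378905

28.3378905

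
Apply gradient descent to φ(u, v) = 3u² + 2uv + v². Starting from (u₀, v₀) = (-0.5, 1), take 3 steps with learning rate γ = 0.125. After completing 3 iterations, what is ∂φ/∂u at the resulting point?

-0.3125

∇φ = (6u + 2v, 2u + 2v)
(u₁, v₁) = (-0.5, 1) − 0.125·(-1, 1) = (-0.375, 0.875)
(u₂, v₂) = (-0.375, 0.875) − 0.125·(-0.5, 1) = (-0.3125, 0.75)
(u₃, v₃) = (-0.3125, 0.75) − 0.125·(-0.375, 0.875) = (-0.265625, 0.640625)
∂φ/∂u at (-0.265625, 0.640625) = -0.3125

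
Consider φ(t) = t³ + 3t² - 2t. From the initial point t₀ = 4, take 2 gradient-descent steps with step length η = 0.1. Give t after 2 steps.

-3.7

φ′(t) = 3t² + 6t - 2
Step 1: φ′(4) = 70; t₁ = 4 − 0.1·70 = -3
Step 2: φ′(-3) = 7; t₂ = -3 − 0.1·7 = -3.7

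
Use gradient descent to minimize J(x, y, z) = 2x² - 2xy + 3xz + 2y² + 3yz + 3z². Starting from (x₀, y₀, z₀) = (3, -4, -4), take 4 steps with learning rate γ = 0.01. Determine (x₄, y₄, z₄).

(2.69207622, -2.7731665, -3.05585296)

∇J = (4x - 2y + 3z, -2x + 4y + 3z, 3x + 3y + 6z)
Step 1: at (3, -4, -4), ∇J = (8, -34, -27) → (3, -4, -4) − 0.01·(8, -34, -27) = (2.92, -3.66, -3.73)
Step 2: at (2.92, -3.66, -3.73), ∇J = (7.81, -31.67, -24.6) → (2.92, -3.66, -3.73) − 0.01·(7.81, -31.67, -24.6) = (2.8419, -3.3433, -3.484)
Step 3: at (2.8419, -3.3433, -3.484), ∇J = (7.6022, -29.509, -22.4082) → (2.8419, -3.3433, -3.484) − 0.01·(7.6022, -29.509, -22.4082) = (2.765878, -3.04821, -3.259918)
Step 4: at (2.765878, -3.04821, -3.259918), ∇J = (7.380178, -27.50435, -20.406504) → (2.765878, -3.04821, -3.259918) − 0.01·(7.380178, -27.50435, -20.406504) = (2.69207622, -2.7731665, -3.05585296)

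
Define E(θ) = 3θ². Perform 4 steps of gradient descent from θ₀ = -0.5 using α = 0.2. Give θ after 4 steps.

E′(θ) = 6θ
θ₁ = -0.5 − 0.2·(-3) = 0.1
θ₂ = 0.1 − 0.2·0.6 = -0.02
θ₃ = -0.02 − 0.2·(-0.12) = 0.004
θ₄ = 0.004 − 0.2·0.024 = -0.0008

-0.0008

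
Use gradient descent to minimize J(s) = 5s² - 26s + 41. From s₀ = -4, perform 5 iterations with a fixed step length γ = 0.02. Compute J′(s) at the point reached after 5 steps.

J′(s) = 10s - 26
Step 1: J′(-4) = -66; s₁ = -4 − 0.02·(-66) = -2.68
Step 2: J′(-2.68) = -52.8; s₂ = -2.68 − 0.02·(-52.8) = -1.624
Step 3: J′(-1.624) = -42.24; s₃ = -1.624 − 0.02·(-42.24) = -0.7792
Step 4: J′(-0.7792) = -33.792; s₄ = -0.7792 − 0.02·(-33.792) = -0.10336
Step 5: J′(-0.10336) = -27.0336; s₅ = -0.10336 − 0.02·(-27.0336) = 0.437312
J′(s) at (0.437312) = -21.62688

-21.62688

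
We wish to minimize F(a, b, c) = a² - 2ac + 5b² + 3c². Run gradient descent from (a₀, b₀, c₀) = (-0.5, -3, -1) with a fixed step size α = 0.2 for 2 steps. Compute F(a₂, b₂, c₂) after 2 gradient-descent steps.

45.1764

∇F = (2a - 2c, 10b, -2a + 6c)
(a₁, b₁, c₁) = (-0.5, -3, -1) − 0.2·(1, -30, -5) = (-0.7, 3, 0)
(a₂, b₂, c₂) = (-0.7, 3, 0) − 0.2·(-1.4, 30, 1.4) = (-0.42, -3, -0.28)
F(-0.42, -3, -0.28) = 45.1764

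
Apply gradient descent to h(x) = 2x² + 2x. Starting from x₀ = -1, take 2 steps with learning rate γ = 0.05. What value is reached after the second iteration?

-0.82

h′(x) = 4x + 2
x₁ = -1 − 0.05·(-2) = -0.9
x₂ = -0.9 − 0.05·(-1.6) = -0.82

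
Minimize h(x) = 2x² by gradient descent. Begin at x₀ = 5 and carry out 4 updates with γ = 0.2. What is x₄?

0.008

h′(x) = 4x
Step 1: h′(5) = 20; x₁ = 5 − 0.2·20 = 1
Step 2: h′(1) = 4; x₂ = 1 − 0.2·4 = 0.2
Step 3: h′(0.2) = 0.8; x₃ = 0.2 − 0.2·0.8 = 0.04
Step 4: h′(0.04) = 0.16; x₄ = 0.04 − 0.2·0.16 = 0.008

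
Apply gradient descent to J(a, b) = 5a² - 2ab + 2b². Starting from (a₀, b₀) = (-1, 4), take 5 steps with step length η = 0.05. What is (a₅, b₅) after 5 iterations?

(0.35828, 1.35031)

∇J = (10a - 2b, -2a + 4b)
Step 1: at (-1, 4), ∇J = (-18, 18) → (-1, 4) − 0.05·(-18, 18) = (-0.1, 3.1)
Step 2: at (-0.1, 3.1), ∇J = (-7.2, 12.6) → (-0.1, 3.1) − 0.05·(-7.2, 12.6) = (0.26, 2.47)
Step 3: at (0.26, 2.47), ∇J = (-2.34, 9.36) → (0.26, 2.47) − 0.05·(-2.34, 9.36) = (0.377, 2.002)
Step 4: at (0.377, 2.002), ∇J = (-0.234, 7.254) → (0.377, 2.002) − 0.05·(-0.234, 7.254) = (0.3887, 1.6393)
Step 5: at (0.3887, 1.6393), ∇J = (0.6084, 5.7798) → (0.3887, 1.6393) − 0.05·(0.6084, 5.7798) = (0.35828, 1.35031)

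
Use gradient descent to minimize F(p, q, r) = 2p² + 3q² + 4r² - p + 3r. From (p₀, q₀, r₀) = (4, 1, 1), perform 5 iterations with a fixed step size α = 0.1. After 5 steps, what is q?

∇F = (4p - 1, 6q, 8r + 3)
(p₁, q₁, r₁) = (4, 1, 1) − 0.1·(15, 6, 11) = (2.5, 0.4, -0.1)
(p₂, q₂, r₂) = (2.5, 0.4, -0.1) − 0.1·(9, 2.4, 2.2) = (1.6, 0.16, -0.32)
(p₃, q₃, r₃) = (1.6, 0.16, -0.32) − 0.1·(5.4, 0.96, 0.44) = (1.06, 0.064, -0.364)
(p₄, q₄, r₄) = (1.06, 0.064, -0.364) − 0.1·(3.24, 0.384, 0.088) = (0.736, 0.0256, -0.3728)
(p₅, q₅, r₅) = (0.736, 0.0256, -0.3728) − 0.1·(1.944, 0.1536, 0.0176) = (0.5416, 0.01024, -0.37456)
q = 0.01024

0.01024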